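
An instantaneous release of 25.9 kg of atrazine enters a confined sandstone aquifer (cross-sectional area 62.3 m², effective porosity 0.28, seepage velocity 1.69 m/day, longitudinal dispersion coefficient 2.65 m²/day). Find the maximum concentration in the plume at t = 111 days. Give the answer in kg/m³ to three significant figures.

0.0244 kg/m³

The peak of an instantaneous 1D plume sits at x = vt; there the Gaussian factor is 1 and C_max = M/(n_e·A·√(4πDt)), where n_e·A is the pore area the mass is dissolved in.
√(4πDt) = √(4π × 2.65 × 111) = 60.80 m, so C_max = 25.9/(0.28 × 62.3 × 60.80) = 0.0244 kg/m³.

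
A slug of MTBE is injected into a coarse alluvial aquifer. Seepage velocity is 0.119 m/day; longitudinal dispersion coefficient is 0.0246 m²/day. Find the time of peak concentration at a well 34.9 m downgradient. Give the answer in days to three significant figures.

292 days

For the 1D instantaneous-source solution, setting ∂C/∂t = 0 at fixed x gives v²t² + 2Dt − x² = 0, so t = (√(D² + v²x²) − D)/v².
√(D² + v²x²) = √(0.0246² + 0.119² × 34.9²) = 4.153; v² = 0.014161.
t = (4.153 − 0.0246)/0.014161 = 292 days (vs. the pure-advection estimate x/v = 293 d).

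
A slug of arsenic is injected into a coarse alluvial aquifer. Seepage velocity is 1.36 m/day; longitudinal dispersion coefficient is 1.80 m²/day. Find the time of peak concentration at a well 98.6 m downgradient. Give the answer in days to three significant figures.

For the 1D instantaneous-source solution, setting ∂C/∂t = 0 at fixed x gives v²t² + 2Dt − x² = 0, so t = (√(D² + v²x²) − D)/v².
√(D² + v²x²) = √(1.80² + 1.36² × 98.6²) = 134.1; v² = 1.8496.
t = (134.1 − 1.80)/1.8496 = 71.5 days (vs. the pure-advection estimate x/v = 72.5 d).

71.5 days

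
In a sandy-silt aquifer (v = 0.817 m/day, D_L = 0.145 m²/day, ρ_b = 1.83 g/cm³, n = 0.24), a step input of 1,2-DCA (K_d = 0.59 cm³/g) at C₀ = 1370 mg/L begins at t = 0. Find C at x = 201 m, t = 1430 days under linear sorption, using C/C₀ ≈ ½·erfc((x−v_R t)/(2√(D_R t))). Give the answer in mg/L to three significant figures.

Retardation factor R = 1 + ρ_b·K_d/n = 1 + 1.83 × 0.59/0.24 = 5.499.
Sorption retards both mechanisms: v_R = v/R = 0.1486 m/day, D_R = D/R = 0.02637 m²/day.
v_R·t = 0.1486 × 1430 = 212.498 m; 2√(D_R t) = 12.28 m; argument = (201 − 212.498)/12.28 = -0.9363.
C = C₀ × ½·erfc(-0.9363) = 1370 × 0.9073 = 1240 mg/L.

1240 mg/L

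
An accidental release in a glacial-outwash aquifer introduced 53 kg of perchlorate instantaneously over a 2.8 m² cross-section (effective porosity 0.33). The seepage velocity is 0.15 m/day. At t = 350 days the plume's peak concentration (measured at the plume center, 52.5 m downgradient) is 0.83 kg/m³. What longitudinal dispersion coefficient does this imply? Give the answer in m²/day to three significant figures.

1.09 m²/day

At the plume center C_max = M/(n_e·A·√(4πDt)), so D = M²/(4πt·(n_e·A·C_max)²).
n_e·A·C_max = 0.33 × 2.8 × 0.83 = 0.7669 kg/m.
D = 53²/(4π × 350 × 0.7669²) = 1.09 m²/day.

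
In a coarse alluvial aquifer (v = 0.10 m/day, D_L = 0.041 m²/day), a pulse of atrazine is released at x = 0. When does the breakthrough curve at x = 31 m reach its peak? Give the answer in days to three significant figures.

306 days

For the 1D instantaneous-source solution, setting ∂C/∂t = 0 at fixed x gives v²t² + 2Dt − x² = 0, so t = (√(D² + v²x²) − D)/v².
√(D² + v²x²) = √(0.041² + 0.10² × 31²) = 3.100; v² = 0.01.
t = (3.100 − 0.041)/0.01 = 306 days (vs. the pure-advection estimate x/v = 310 d).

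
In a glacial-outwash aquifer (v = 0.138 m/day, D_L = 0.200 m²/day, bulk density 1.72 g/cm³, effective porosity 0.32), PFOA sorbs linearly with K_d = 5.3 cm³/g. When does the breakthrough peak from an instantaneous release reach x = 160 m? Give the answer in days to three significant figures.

Retardation factor R = 1 + ρ_b·K_d/n = 1 + 1.72 × 5.3/0.32 = 29.49.
Sorption retards both mechanisms: v_R = v/R = 0.004680 m/day, D_R = D/R = 0.006782 m²/day.
Peak time from v_R²t² + 2D_R t − x² = 0: t = (√(D_R² + v_R²x²) − D_R)/v_R².
√(D_R² + v_R²x²) = √(0.006782² + 0.004680² × 160²) = 0.7488; v_R² = 2.190e-05.
t = (0.7488 − 0.006782)/2.190e-05 = 33900 days.

33900 days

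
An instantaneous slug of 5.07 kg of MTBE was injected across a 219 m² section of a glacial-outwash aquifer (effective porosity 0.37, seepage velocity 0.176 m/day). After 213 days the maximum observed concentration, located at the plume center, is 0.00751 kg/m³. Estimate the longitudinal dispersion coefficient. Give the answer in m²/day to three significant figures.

At the plume center C_max = M/(n_e·A·√(4πDt)), so D = M²/(4πt·(n_e·A·C_max)²).
n_e·A·C_max = 0.37 × 219 × 0.00751 = 0.6085 kg/m.
D = 5.07²/(4π × 213 × 0.6085²) = 0.0259 m²/day.

0.0259 m²/day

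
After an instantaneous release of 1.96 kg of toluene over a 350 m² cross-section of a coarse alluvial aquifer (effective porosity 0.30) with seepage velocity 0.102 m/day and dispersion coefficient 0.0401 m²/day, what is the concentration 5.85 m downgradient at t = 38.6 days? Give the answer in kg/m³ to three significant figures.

0.00234 kg/m³

For an instantaneous plane source, C(x,t) = M/(n_e·A·√(4πDt)) · exp(−(x−vt)²/(4Dt)), with n_e·A the pore (flow) area.
Plume center vt = 0.102 × 38.6 = 3.9372 m, so the well at 5.85 m is 1.9128 m downgradient of the peak.
√(4πDt) = 4.410 m, giving peak height M/(n_e·A·√(4πDt)) = 1.96/(0.30 × 350 × 4.410) = 0.004233 kg/m³.
(x−vt)²/(4Dt) = (1.9128)²/(4 × 0.0401 × 38.6) = 0.5909; exp(−0.5909) = 0.5538.
C = 0.004233 × 0.5538 = 0.00234 kg/m³.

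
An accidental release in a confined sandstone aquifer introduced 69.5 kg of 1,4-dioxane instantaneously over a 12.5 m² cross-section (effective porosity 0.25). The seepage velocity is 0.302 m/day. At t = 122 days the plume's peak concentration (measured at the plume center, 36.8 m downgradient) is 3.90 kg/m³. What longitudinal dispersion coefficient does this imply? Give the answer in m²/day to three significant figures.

0.0212 m²/day

At the plume center C_max = M/(n_e·A·√(4πDt)), so D = M²/(4πt·(n_e·A·C_max)²).
n_e·A·C_max = 0.25 × 12.5 × 3.90 = 12.19 kg/m.
D = 69.5²/(4π × 122 × 12.19²) = 0.0212 m²/day.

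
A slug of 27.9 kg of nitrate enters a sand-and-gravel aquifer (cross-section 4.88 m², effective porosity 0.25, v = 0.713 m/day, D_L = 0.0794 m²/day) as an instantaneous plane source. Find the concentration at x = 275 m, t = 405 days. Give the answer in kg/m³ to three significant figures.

0.261 kg/m³

For an instantaneous plane source, C(x,t) = M/(n_e·A·√(4πDt)) · exp(−(x−vt)²/(4Dt)), with n_e·A the pore (flow) area.
Plume center vt = 0.713 × 405 = 288.765 m, so the well at 275 m is 13.765 m upgradient of the peak.
√(4πDt) = 20.10 m, giving peak height M/(n_e·A·√(4πDt)) = 27.9/(0.25 × 4.88 × 20.10) = 1.138 kg/m³.
(x−vt)²/(4Dt) = (-13.765)²/(4 × 0.0794 × 405) = 1.473; exp(−1.473) = 0.2292.
C = 1.138 × 0.2292 = 0.261 kg/m³.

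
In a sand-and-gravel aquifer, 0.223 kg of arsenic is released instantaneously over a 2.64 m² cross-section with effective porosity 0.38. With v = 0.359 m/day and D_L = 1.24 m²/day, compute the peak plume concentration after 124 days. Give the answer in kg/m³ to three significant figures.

The peak of an instantaneous 1D plume sits at x = vt; there the Gaussian factor is 1 and C_max = M/(n_e·A·√(4πDt)), where n_e·A is the pore area the mass is dissolved in.
√(4πDt) = √(4π × 1.24 × 124) = 43.96 m, so C_max = 0.223/(0.38 × 2.64 × 43.96) = 0.00506 kg/m³.

0.00506 kg/m³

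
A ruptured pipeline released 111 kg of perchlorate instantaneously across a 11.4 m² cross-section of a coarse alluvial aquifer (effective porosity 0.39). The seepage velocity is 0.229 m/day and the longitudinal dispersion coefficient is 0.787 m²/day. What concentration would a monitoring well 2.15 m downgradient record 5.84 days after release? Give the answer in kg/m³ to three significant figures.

For an instantaneous plane source, C(x,t) = M/(n_e·A·√(4πDt)) · exp(−(x−vt)²/(4Dt)), with n_e·A the pore (flow) area.
Plume center vt = 0.229 × 5.84 = 1.33736 m, so the well at 2.15 m is 0.81264 m downgradient of the peak.
√(4πDt) = 7.600 m, giving peak height M/(n_e·A·√(4πDt)) = 111/(0.39 × 11.4 × 7.600) = 3.285 kg/m³.
(x−vt)²/(4Dt) = (0.81264)²/(4 × 0.787 × 5.84) = 0.03592; exp(−0.03592) = 0.9647.
C = 3.285 × 0.9647 = 3.17 kg/m³.

3.17 kg/m³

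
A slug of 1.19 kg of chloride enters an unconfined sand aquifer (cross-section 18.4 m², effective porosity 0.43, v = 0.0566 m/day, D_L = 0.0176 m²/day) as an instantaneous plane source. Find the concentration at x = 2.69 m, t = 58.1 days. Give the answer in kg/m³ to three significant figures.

0.0384 kg/m³

For an instantaneous plane source, C(x,t) = M/(n_e·A·√(4πDt)) · exp(−(x−vt)²/(4Dt)), with n_e·A the pore (flow) area.
Plume center vt = 0.0566 × 58.1 = 3.28846 m, so the well at 2.69 m is 0.59846 m upgradient of the peak.
√(4πDt) = 3.585 m, giving peak height M/(n_e·A·√(4πDt)) = 1.19/(0.43 × 18.4 × 3.585) = 0.04195 kg/m³.
(x−vt)²/(4Dt) = (-0.59846)²/(4 × 0.0176 × 58.1) = 0.08756; exp(−0.08756) = 0.9162.
C = 0.04195 × 0.9162 = 0.0384 kg/m³.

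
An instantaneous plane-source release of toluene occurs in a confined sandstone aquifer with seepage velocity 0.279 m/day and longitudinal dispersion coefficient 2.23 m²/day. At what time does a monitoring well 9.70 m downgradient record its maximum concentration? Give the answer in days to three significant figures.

16.4 days

For the 1D instantaneous-source solution, setting ∂C/∂t = 0 at fixed x gives v²t² + 2Dt − x² = 0, so t = (√(D² + v²x²) − D)/v².
√(D² + v²x²) = √(2.23² + 0.279² × 9.70²) = 3.507; v² = 0.077841.
t = (3.507 − 2.23)/0.077841 = 16.4 days (vs. the pure-advection estimate x/v = 34.8 d).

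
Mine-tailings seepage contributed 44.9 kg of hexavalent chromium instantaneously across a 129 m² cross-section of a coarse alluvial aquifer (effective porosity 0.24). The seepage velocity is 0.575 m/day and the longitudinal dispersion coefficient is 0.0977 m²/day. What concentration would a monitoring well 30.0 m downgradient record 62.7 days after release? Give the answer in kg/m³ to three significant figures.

For an instantaneous plane source, C(x,t) = M/(n_e·A·√(4πDt)) · exp(−(x−vt)²/(4Dt)), with n_e·A the pore (flow) area.
Plume center vt = 0.575 × 62.7 = 36.0525 m, so the well at 30.0 m is 6.0525 m upgradient of the peak.
√(4πDt) = 8.774 m, giving peak height M/(n_e·A·√(4πDt)) = 44.9/(0.24 × 129 × 8.774) = 0.1653 kg/m³.
(x−vt)²/(4Dt) = (-6.0525)²/(4 × 0.0977 × 62.7) = 1.495; exp(−1.495) = 0.2242.
C = 0.1653 × 0.2242 = 0.0371 kg/m³.

0.0371 kg/m³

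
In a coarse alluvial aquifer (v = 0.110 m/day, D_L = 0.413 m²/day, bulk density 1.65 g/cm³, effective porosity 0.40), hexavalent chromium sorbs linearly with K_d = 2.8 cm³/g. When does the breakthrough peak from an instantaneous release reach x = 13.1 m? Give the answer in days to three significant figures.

1130 days

Retardation factor R = 1 + ρ_b·K_d/n = 1 + 1.65 × 2.8/0.40 = 12.55.
Sorption retards both mechanisms: v_R = v/R = 0.008765 m/day, D_R = D/R = 0.03291 m²/day.
Peak time from v_R²t² + 2D_R t − x² = 0: t = (√(D_R² + v_R²x²) − D_R)/v_R².
√(D_R² + v_R²x²) = √(0.03291² + 0.008765² × 13.1²) = 0.1194; v_R² = 7.683e-05.
t = (0.1194 − 0.03291)/7.683e-05 = 1130 days.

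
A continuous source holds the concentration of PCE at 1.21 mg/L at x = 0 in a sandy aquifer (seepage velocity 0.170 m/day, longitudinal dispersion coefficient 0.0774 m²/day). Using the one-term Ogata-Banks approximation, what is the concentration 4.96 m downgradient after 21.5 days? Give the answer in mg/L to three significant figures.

0.287 mg/L

For a continuous step input, C/C₀ ≈ ½·erfc((x−vt)/(2√(Dt))).
vt = 0.170 × 21.5 = 3.655 m and 2√(Dt) = 2√(0.0774 × 21.5) = 2.580 m.
Argument (x−vt)/(2√(Dt)) = (4.96 − 3.655)/2.580 = 0.5058; ½·erfc(0.5058) = 0.2372.
C = 1.21 × 0.2372 = 0.287 mg/L.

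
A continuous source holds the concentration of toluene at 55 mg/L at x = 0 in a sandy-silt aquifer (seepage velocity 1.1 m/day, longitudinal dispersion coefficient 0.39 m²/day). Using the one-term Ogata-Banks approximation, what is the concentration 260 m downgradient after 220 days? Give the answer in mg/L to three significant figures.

For a continuous step input, C/C₀ ≈ ½·erfc((x−vt)/(2√(Dt))).
vt = 1.1 × 220 = 242 m and 2√(Dt) = 2√(0.39 × 220) = 18.53 m.
Argument (x−vt)/(2√(Dt)) = (260 − 242)/18.53 = 0.9714; ½·erfc(0.9714) = 0.08476.
C = 55 × 0.08476 = 4.66 mg/L.

4.66 mg/L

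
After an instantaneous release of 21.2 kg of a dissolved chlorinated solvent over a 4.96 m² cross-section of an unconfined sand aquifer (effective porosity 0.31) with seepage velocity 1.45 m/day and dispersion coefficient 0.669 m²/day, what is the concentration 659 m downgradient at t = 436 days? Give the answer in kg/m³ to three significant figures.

0.123 kg/m³

For an instantaneous plane source, C(x,t) = M/(n_e·A·√(4πDt)) · exp(−(x−vt)²/(4Dt)), with n_e·A the pore (flow) area.
Plume center vt = 1.45 × 436 = 632.2 m, so the well at 659 m is 26.8 m downgradient of the peak.
√(4πDt) = 60.54 m, giving peak height M/(n_e·A·√(4πDt)) = 21.2/(0.31 × 4.96 × 60.54) = 0.2277 kg/m³.
(x−vt)²/(4Dt) = (26.8)²/(4 × 0.669 × 436) = 0.6156; exp(−0.6156) = 0.5403.
C = 0.2277 × 0.5403 = 0.123 kg/m³.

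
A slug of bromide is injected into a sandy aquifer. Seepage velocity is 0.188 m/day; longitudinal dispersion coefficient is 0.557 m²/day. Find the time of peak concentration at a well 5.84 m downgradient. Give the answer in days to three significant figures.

19.1 days

For the 1D instantaneous-source solution, setting ∂C/∂t = 0 at fixed x gives v²t² + 2Dt − x² = 0, so t = (√(D² + v²x²) − D)/v².
√(D² + v²x²) = √(0.557² + 0.188² × 5.84²) = 1.231; v² = 0.035344.
t = (1.231 − 0.557)/0.035344 = 19.1 days (vs. the pure-advection estimate x/v = 31.1 d).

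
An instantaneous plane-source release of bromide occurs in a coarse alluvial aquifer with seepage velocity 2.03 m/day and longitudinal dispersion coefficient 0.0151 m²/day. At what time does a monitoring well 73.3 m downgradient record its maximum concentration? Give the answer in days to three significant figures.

For the 1D instantaneous-source solution, setting ∂C/∂t = 0 at fixed x gives v²t² + 2Dt − x² = 0, so t = (√(D² + v²x²) − D)/v².
√(D² + v²x²) = √(0.0151² + 2.03² × 73.3²) = 148.8; v² = 4.1209.
t = (148.8 − 0.0151)/4.1209 = 36.1 days (vs. the pure-advection estimate x/v = 36.1 d).

36.1 days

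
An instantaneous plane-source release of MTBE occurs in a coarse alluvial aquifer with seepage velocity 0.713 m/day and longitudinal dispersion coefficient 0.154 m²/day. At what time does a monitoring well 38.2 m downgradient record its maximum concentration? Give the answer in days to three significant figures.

For the 1D instantaneous-source solution, setting ∂C/∂t = 0 at fixed x gives v²t² + 2Dt − x² = 0, so t = (√(D² + v²x²) − D)/v².
√(D² + v²x²) = √(0.154² + 0.713² × 38.2²) = 27.24; v² = 0.508369.
t = (27.24 − 0.154)/0.508369 = 53.3 days (vs. the pure-advection estimate x/v = 53.6 d).

53.3 days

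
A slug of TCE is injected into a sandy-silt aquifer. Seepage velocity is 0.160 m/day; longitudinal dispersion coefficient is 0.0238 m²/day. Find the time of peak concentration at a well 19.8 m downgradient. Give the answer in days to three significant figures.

123 days

For the 1D instantaneous-source solution, setting ∂C/∂t = 0 at fixed x gives v²t² + 2Dt − x² = 0, so t = (√(D² + v²x²) − D)/v².
√(D² + v²x²) = √(0.0238² + 0.160² × 19.8²) = 3.168; v² = 0.0256.
t = (3.168 − 0.0238)/0.0256 = 123 days (vs. the pure-advection estimate x/v = 124 d).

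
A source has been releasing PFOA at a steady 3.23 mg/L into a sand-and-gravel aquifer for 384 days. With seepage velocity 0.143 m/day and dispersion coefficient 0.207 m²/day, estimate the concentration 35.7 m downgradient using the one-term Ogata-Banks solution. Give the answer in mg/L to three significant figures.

For a continuous step input, C/C₀ ≈ ½·erfc((x−vt)/(2√(Dt))).
vt = 0.143 × 384 = 54.912 m and 2√(Dt) = 2√(0.207 × 384) = 17.83 m.
Argument (x−vt)/(2√(Dt)) = (35.7 − 54.912)/17.83 = -1.078; ½·erfc(-1.078) = 0.9363.
C = 3.23 × 0.9363 = 3.02 mg/L.

3.02 mg/L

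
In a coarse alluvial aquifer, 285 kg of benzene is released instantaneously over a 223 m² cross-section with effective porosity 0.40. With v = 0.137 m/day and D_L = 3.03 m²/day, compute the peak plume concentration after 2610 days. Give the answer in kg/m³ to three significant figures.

0.0101 kg/m³

The peak of an instantaneous 1D plume sits at x = vt; there the Gaussian factor is 1 and C_max = M/(n_e·A·√(4πDt)), where n_e·A is the pore area the mass is dissolved in.
√(4πDt) = √(4π × 3.03 × 2610) = 315.2 m, so C_max = 285/(0.40 × 223 × 315.2) = 0.0101 kg/m³.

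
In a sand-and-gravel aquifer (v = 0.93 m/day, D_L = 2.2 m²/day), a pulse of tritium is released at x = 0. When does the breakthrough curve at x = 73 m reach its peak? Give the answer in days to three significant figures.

For the 1D instantaneous-source solution, setting ∂C/∂t = 0 at fixed x gives v²t² + 2Dt − x² = 0, so t = (√(D² + v²x²) − D)/v².
√(D² + v²x²) = √(2.2² + 0.93² × 73²) = 67.93; v² = 0.8649.
t = (67.93 − 2.2)/0.8649 = 76.0 days (vs. the pure-advection estimate x/v = 78.5 d).

76.0 days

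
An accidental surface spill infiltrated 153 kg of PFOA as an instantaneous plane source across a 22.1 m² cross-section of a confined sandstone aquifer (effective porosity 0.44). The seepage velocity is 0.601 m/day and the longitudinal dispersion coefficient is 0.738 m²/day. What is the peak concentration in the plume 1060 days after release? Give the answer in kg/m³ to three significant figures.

0.159 kg/m³

The peak of an instantaneous 1D plume sits at x = vt; there the Gaussian factor is 1 and C_max = M/(n_e·A·√(4πDt)), where n_e·A is the pore area the mass is dissolved in.
√(4πDt) = √(4π × 0.738 × 1060) = 99.15 m, so C_max = 153/(0.44 × 22.1 × 99.15) = 0.159 kg/m³.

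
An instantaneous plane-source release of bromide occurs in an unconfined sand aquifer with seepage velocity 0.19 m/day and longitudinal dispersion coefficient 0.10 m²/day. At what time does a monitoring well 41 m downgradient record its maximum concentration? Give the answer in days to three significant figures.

213 days

For the 1D instantaneous-source solution, setting ∂C/∂t = 0 at fixed x gives v²t² + 2Dt − x² = 0, so t = (√(D² + v²x²) − D)/v².
√(D² + v²x²) = √(0.10² + 0.19² × 41²) = 7.791; v² = 0.0361.
t = (7.791 − 0.10)/0.0361 = 213 days (vs. the pure-advection estimate x/v = 216 d).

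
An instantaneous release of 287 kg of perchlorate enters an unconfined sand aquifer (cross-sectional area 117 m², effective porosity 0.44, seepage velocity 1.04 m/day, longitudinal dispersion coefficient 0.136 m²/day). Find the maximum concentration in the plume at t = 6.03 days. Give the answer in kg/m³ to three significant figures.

1.74 kg/m³

The peak of an instantaneous 1D plume sits at x = vt; there the Gaussian factor is 1 and C_max = M/(n_e·A·√(4πDt)), where n_e·A is the pore area the mass is dissolved in.
√(4πDt) = √(4π × 0.136 × 6.03) = 3.210 m, so C_max = 287/(0.44 × 117 × 3.210) = 1.74 kg/m³.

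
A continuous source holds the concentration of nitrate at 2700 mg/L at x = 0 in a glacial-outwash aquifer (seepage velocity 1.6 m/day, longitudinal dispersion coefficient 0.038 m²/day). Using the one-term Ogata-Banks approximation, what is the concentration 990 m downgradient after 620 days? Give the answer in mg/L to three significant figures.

1660 mg/L

For a continuous step input, C/C₀ ≈ ½·erfc((x−vt)/(2√(Dt))).
vt = 1.6 × 620 = 992 m and 2√(Dt) = 2√(0.038 × 620) = 9.708 m.
Argument (x−vt)/(2√(Dt)) = (990 − 992)/9.708 = -0.2060; ½·erfc(-0.2060) = 0.6146.
C = 2700 × 0.6146 = 1660 mg/L.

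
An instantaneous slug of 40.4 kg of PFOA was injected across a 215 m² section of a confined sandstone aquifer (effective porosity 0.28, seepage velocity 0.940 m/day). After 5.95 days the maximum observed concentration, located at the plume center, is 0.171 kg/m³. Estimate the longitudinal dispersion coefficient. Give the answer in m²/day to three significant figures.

At the plume center C_max = M/(n_e·A·√(4πDt)), so D = M²/(4πt·(n_e·A·C_max)²).
n_e·A·C_max = 0.28 × 215 × 0.171 = 10.29 kg/m.
D = 40.4²/(4π × 5.95 × 10.29²) = 0.206 m²/day.

0.206 m²/day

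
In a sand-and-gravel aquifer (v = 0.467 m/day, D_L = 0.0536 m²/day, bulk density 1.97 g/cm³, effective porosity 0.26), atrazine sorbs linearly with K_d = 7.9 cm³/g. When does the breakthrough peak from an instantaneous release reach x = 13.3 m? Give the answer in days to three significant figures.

1720 days

Retardation factor R = 1 + ρ_b·K_d/n = 1 + 1.97 × 7.9/0.26 = 60.86.
Sorption retards both mechanisms: v_R = v/R = 0.007673 m/day, D_R = D/R = 0.0008807 m²/day.
Peak time from v_R²t² + 2D_R t − x² = 0: t = (√(D_R² + v_R²x²) − D_R)/v_R².
√(D_R² + v_R²x²) = √(0.0008807² + 0.007673² × 13.3²) = 0.1021; v_R² = 5.887e-05.
t = (0.1021 − 0.0008807)/5.887e-05 = 1720 days.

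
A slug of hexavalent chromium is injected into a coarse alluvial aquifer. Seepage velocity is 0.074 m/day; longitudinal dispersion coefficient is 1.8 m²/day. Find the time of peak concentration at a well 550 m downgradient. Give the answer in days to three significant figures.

For the 1D instantaneous-source solution, setting ∂C/∂t = 0 at fixed x gives v²t² + 2Dt − x² = 0, so t = (√(D² + v²x²) − D)/v².
√(D² + v²x²) = √(1.8² + 0.074² × 550²) = 40.74; v² = 0.005476.
t = (40.74 − 1.8)/0.005476 = 7110 days (vs. the pure-advection estimate x/v = 7430 d).

7110 days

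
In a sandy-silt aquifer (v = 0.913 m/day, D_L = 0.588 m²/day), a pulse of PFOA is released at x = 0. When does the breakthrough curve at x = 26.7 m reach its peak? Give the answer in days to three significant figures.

28.5 days

For the 1D instantaneous-source solution, setting ∂C/∂t = 0 at fixed x gives v²t² + 2Dt − x² = 0, so t = (√(D² + v²x²) − D)/v².
√(D² + v²x²) = √(0.588² + 0.913² × 26.7²) = 24.38; v² = 0.833569.
t = (24.38 − 0.588)/0.833569 = 28.5 days (vs. the pure-advection estimate x/v = 29.2 d).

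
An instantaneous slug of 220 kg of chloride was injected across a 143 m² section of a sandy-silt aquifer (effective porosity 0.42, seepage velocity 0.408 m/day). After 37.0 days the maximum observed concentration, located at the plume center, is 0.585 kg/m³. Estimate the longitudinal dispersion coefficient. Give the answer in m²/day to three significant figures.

0.0843 m²/day

At the plume center C_max = M/(n_e·A·√(4πDt)), so D = M²/(4πt·(n_e·A·C_max)²).
n_e·A·C_max = 0.42 × 143 × 0.585 = 35.14 kg/m.
D = 220²/(4π × 37.0 × 35.14²) = 0.0843 m²/day.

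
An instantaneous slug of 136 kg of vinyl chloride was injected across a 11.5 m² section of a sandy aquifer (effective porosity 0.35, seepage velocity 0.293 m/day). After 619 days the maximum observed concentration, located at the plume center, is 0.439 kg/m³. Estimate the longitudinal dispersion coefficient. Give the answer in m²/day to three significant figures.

At the plume center C_max = M/(n_e·A·√(4πDt)), so D = M²/(4πt·(n_e·A·C_max)²).
n_e·A·C_max = 0.35 × 11.5 × 0.439 = 1.767 kg/m.
D = 136²/(4π × 619 × 1.767²) = 0.762 m²/day.

0.762 m²/day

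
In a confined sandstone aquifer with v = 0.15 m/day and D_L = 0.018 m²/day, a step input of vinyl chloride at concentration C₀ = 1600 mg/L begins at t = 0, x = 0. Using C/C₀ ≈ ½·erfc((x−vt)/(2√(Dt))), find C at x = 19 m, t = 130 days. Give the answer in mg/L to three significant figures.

946 mg/L

For a continuous step input, C/C₀ ≈ ½·erfc((x−vt)/(2√(Dt))).
vt = 0.15 × 130 = 19.5 m and 2√(Dt) = 2√(0.018 × 130) = 3.059 m.
Argument (x−vt)/(2√(Dt)) = (19 − 19.5)/3.059 = -0.1635; ½·erfc(-0.1635) = 0.5914.
C = 1600 × 0.5914 = 946 mg/L.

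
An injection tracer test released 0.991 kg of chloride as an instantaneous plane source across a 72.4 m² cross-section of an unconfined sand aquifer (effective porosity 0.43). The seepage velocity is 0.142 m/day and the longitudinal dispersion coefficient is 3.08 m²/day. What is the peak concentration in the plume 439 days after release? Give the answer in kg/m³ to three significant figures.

The peak of an instantaneous 1D plume sits at x = vt; there the Gaussian factor is 1 and C_max = M/(n_e·A·√(4πDt)), where n_e·A is the pore area the mass is dissolved in.
√(4πDt) = √(4π × 3.08 × 439) = 130.4 m, so C_max = 0.991/(0.43 × 72.4 × 130.4) = 0.000244 kg/m³.

0.000244 kg/m³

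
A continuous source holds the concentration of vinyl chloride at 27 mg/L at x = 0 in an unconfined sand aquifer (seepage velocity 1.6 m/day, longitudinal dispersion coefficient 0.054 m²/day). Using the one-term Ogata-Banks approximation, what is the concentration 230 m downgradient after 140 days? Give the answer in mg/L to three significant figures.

1.66 mg/L

For a continuous step input, C/C₀ ≈ ½·erfc((x−vt)/(2√(Dt))).
vt = 1.6 × 140 = 224 m and 2√(Dt) = 2√(0.054 × 140) = 5.499 m.
Argument (x−vt)/(2√(Dt)) = (230 − 224)/5.499 = 1.091; ½·erfc(1.091) = 0.06143.
C = 27 × 0.06143 = 1.66 mg/L.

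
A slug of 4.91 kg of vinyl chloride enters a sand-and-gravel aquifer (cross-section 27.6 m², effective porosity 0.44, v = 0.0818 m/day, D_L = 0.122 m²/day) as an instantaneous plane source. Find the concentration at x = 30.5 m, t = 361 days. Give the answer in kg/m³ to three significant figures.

For an instantaneous plane source, C(x,t) = M/(n_e·A·√(4πDt)) · exp(−(x−vt)²/(4Dt)), with n_e·A the pore (flow) area.
Plume center vt = 0.0818 × 361 = 29.5298 m, so the well at 30.5 m is 0.9702 m downgradient of the peak.
√(4πDt) = 23.53 m, giving peak height M/(n_e·A·√(4πDt)) = 4.91/(0.44 × 27.6 × 23.53) = 0.01718 kg/m³.
(x−vt)²/(4Dt) = (0.9702)²/(4 × 0.122 × 361) = 0.005343; exp(−0.005343) = 0.9947.
C = 0.01718 × 0.9947 = 0.0171 kg/m³.

0.0171 kg/m³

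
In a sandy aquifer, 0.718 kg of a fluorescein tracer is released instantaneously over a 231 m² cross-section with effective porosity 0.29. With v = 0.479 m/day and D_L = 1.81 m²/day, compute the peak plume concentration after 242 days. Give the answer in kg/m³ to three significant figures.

The peak of an instantaneous 1D plume sits at x = vt; there the Gaussian factor is 1 and C_max = M/(n_e·A·√(4πDt)), where n_e·A is the pore area the mass is dissolved in.
√(4πDt) = √(4π × 1.81 × 242) = 74.19 m, so C_max = 0.718/(0.29 × 231 × 74.19) = 0.000144 kg/m³.

0.000144 kg/m³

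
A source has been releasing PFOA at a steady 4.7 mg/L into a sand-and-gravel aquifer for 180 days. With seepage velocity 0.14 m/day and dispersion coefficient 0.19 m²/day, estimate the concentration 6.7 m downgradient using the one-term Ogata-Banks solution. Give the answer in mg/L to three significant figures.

4.64 mg/L

For a continuous step input, C/C₀ ≈ ½·erfc((x−vt)/(2√(Dt))).
vt = 0.14 × 180 = 25.2 m and 2√(Dt) = 2√(0.19 × 180) = 11.70 m.
Argument (x−vt)/(2√(Dt)) = (6.7 − 25.2)/11.70 = -1.581; ½·erfc(-1.581) = 0.9873.
C = 4.7 × 0.9873 = 4.64 mg/L.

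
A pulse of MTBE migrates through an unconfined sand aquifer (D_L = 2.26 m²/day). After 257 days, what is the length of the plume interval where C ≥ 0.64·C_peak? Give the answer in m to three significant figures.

64.4 m

The plume is Gaussian with σ = √(2Dt) = √(2 × 2.26 × 257) = 34.08 m.
C/C_peak = exp(−Δx²/(2σ²)) = 0.64 ⇒ Δx = σ·√(−2 ln 0.64) = 34.08 × 0.9448 = 32.20 m.
Width = 2Δx = 64.4 m.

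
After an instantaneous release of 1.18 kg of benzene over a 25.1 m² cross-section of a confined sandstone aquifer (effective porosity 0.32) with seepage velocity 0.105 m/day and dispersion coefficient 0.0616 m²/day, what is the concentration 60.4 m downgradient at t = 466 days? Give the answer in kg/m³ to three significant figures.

For an instantaneous plane source, C(x,t) = M/(n_e·A·√(4πDt)) · exp(−(x−vt)²/(4Dt)), with n_e·A the pore (flow) area.
Plume center vt = 0.105 × 466 = 48.93 m, so the well at 60.4 m is 11.47 m downgradient of the peak.
√(4πDt) = 18.99 m, giving peak height M/(n_e·A·√(4πDt)) = 1.18/(0.32 × 25.1 × 18.99) = 0.007736 kg/m³.
(x−vt)²/(4Dt) = (11.47)²/(4 × 0.0616 × 466) = 1.146; exp(−1.146) = 0.3179.
C = 0.007736 × 0.3179 = 0.00246 kg/m³.

0.00246 kg/m³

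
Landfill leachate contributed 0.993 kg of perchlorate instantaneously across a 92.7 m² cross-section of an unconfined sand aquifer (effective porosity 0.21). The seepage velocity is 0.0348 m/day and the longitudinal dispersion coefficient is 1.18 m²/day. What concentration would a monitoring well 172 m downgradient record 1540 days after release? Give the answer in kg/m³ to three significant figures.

4.91e-05 kg/m³

For an instantaneous plane source, C(x,t) = M/(n_e·A·√(4πDt)) · exp(−(x−vt)²/(4Dt)), with n_e·A the pore (flow) area.
Plume center vt = 0.0348 × 1540 = 53.592 m, so the well at 172 m is 118.408 m downgradient of the peak.
√(4πDt) = 151.1 m, giving peak height M/(n_e·A·√(4πDt)) = 0.993/(0.21 × 92.7 × 151.1) = 0.0003376 kg/m³.
(x−vt)²/(4Dt) = (118.408)²/(4 × 1.18 × 1540) = 1.929; exp(−1.929) = 0.1453.
C = 0.0003376 × 0.1453 = 4.91e-05 kg/m³.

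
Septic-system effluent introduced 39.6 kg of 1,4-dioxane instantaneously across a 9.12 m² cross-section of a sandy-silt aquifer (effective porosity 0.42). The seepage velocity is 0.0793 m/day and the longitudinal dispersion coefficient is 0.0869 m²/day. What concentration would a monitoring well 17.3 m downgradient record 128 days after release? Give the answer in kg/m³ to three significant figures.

For an instantaneous plane source, C(x,t) = M/(n_e·A·√(4πDt)) · exp(−(x−vt)²/(4Dt)), with n_e·A the pore (flow) area.
Plume center vt = 0.0793 × 128 = 10.1504 m, so the well at 17.3 m is 7.1496 m downgradient of the peak.
√(4πDt) = 11.82 m, giving peak height M/(n_e·A·√(4πDt)) = 39.6/(0.42 × 9.12 × 11.82) = 0.8746 kg/m³.
(x−vt)²/(4Dt) = (7.1496)²/(4 × 0.0869 × 128) = 1.149; exp(−1.149) = 0.3170.
C = 0.8746 × 0.3170 = 0.277 kg/m³.

0.277 kg/m³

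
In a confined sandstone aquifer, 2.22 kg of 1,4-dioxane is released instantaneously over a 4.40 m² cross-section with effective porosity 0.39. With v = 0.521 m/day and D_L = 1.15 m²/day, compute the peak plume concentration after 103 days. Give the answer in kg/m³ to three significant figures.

0.0335 kg/m³

The peak of an instantaneous 1D plume sits at x = vt; there the Gaussian factor is 1 and C_max = M/(n_e·A·√(4πDt)), where n_e·A is the pore area the mass is dissolved in.
√(4πDt) = √(4π × 1.15 × 103) = 38.58 m, so C_max = 2.22/(0.39 × 4.40 × 38.58) = 0.0335 kg/m³.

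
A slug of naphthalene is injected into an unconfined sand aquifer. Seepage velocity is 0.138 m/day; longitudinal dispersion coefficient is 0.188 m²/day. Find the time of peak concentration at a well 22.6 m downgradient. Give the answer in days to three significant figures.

For the 1D instantaneous-source solution, setting ∂C/∂t = 0 at fixed x gives v²t² + 2Dt − x² = 0, so t = (√(D² + v²x²) − D)/v².
√(D² + v²x²) = √(0.188² + 0.138² × 22.6²) = 3.124; v² = 0.019044.
t = (3.124 − 0.188)/0.019044 = 154 days (vs. the pure-advection estimate x/v = 164 d).

154 days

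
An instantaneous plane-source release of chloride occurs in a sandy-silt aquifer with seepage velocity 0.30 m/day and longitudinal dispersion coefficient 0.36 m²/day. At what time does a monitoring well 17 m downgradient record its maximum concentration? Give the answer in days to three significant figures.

For the 1D instantaneous-source solution, setting ∂C/∂t = 0 at fixed x gives v²t² + 2Dt − x² = 0, so t = (√(D² + v²x²) − D)/v².
√(D² + v²x²) = √(0.36² + 0.30² × 17²) = 5.113; v² = 0.09.
t = (5.113 − 0.36)/0.09 = 52.8 days (vs. the pure-advection estimate x/v = 56.7 d).

52.8 days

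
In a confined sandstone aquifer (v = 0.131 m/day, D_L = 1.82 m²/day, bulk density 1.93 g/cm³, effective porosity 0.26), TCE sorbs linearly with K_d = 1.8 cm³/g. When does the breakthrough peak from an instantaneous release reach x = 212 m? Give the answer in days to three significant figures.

Retardation factor R = 1 + ρ_b·K_d/n = 1 + 1.93 × 1.8/0.26 = 14.36.
Sorption retards both mechanisms: v_R = v/R = 0.009123 m/day, D_R = D/R = 0.1267 m²/day.
Peak time from v_R²t² + 2D_R t − x² = 0: t = (√(D_R² + v_R²x²) − D_R)/v_R².
√(D_R² + v_R²x²) = √(0.1267² + 0.009123² × 212²) = 1.938; v_R² = 8.323e-05.
t = (1.938 − 0.1267)/8.323e-05 = 21800 days.

21800 days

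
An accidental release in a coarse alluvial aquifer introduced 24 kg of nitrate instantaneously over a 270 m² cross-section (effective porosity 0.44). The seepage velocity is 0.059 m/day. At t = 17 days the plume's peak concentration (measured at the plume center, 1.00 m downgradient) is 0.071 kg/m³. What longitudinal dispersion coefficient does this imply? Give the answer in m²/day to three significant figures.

0.0379 m²/day

At the plume center C_max = M/(n_e·A·√(4πDt)), so D = M²/(4πt·(n_e·A·C_max)²).
n_e·A·C_max = 0.44 × 270 × 0.071 = 8.435 kg/m.
D = 24²/(4π × 17 × 8.435²) = 0.0379 m²/day.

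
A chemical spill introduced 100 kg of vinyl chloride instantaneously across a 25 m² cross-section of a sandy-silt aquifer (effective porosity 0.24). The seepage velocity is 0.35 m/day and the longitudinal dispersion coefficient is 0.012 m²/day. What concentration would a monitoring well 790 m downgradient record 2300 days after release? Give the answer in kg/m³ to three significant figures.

For an instantaneous plane source, C(x,t) = M/(n_e·A·√(4πDt)) · exp(−(x−vt)²/(4Dt)), with n_e·A the pore (flow) area.
Plume center vt = 0.35 × 2300 = 805 m, so the well at 790 m is 15 m upgradient of the peak.
√(4πDt) = 18.62 m, giving peak height M/(n_e·A·√(4πDt)) = 100/(0.24 × 25 × 18.62) = 0.8951 kg/m³.
(x−vt)²/(4Dt) = (-15)²/(4 × 0.012 × 2300) = 2.038; exp(−2.038) = 0.1303.
C = 0.8951 × 0.1303 = 0.117 kg/m³.

0.117 kg/m³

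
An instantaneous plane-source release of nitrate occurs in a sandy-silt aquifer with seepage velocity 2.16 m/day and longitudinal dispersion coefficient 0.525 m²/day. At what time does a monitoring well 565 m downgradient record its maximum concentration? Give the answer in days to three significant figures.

For the 1D instantaneous-source solution, setting ∂C/∂t = 0 at fixed x gives v²t² + 2Dt − x² = 0, so t = (√(D² + v²x²) − D)/v².
√(D² + v²x²) = √(0.525² + 2.16² × 565²) = 1220; v² = 4.6656.
t = (1220 − 0.525)/4.6656 = 261 days (vs. the pure-advection estimate x/v = 262 d).

261 days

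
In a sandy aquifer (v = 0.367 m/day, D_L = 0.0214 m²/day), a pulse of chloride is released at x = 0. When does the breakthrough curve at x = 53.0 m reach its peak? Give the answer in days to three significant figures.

For the 1D instantaneous-source solution, setting ∂C/∂t = 0 at fixed x gives v²t² + 2Dt − x² = 0, so t = (√(D² + v²x²) − D)/v².
√(D² + v²x²) = √(0.0214² + 0.367² × 53.0²) = 19.45; v² = 0.134689.
t = (19.45 − 0.0214)/0.134689 = 144 days (vs. the pure-advection estimate x/v = 144 d).

144 days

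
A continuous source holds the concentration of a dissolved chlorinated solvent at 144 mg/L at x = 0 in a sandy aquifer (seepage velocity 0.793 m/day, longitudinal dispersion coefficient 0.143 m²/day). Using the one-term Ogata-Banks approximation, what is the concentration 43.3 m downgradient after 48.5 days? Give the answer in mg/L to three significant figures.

For a continuous step input, C/C₀ ≈ ½·erfc((x−vt)/(2√(Dt))).
vt = 0.793 × 48.5 = 38.4605 m and 2√(Dt) = 2√(0.143 × 48.5) = 5.267 m.
Argument (x−vt)/(2√(Dt)) = (43.3 − 38.4605)/5.267 = 0.9188; ½·erfc(0.9188) = 0.09691.
C = 144 × 0.09691 = 14.0 mg/L.

14.0 mg/L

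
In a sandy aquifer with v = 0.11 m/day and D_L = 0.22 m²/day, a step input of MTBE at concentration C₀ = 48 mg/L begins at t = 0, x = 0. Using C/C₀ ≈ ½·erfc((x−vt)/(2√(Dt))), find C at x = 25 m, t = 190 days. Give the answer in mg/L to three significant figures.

15.7 mg/L

For a continuous step input, C/C₀ ≈ ½·erfc((x−vt)/(2√(Dt))).
vt = 0.11 × 190 = 20.9 m and 2√(Dt) = 2√(0.22 × 190) = 12.93 m.
Argument (x−vt)/(2√(Dt)) = (25 − 20.9)/12.93 = 0.3171; ½·erfc(0.3171) = 0.3269.
C = 48 × 0.3269 = 15.7 mg/L.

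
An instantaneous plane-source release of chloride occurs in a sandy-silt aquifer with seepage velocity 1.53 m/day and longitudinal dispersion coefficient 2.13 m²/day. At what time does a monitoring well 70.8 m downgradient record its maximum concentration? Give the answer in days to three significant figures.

For the 1D instantaneous-source solution, setting ∂C/∂t = 0 at fixed x gives v²t² + 2Dt − x² = 0, so t = (√(D² + v²x²) − D)/v².
√(D² + v²x²) = √(2.13² + 1.53² × 70.8²) = 108.3; v² = 2.3409.
t = (108.3 − 2.13)/2.3409 = 45.4 days (vs. the pure-advection estimate x/v = 46.3 d).

45.4 days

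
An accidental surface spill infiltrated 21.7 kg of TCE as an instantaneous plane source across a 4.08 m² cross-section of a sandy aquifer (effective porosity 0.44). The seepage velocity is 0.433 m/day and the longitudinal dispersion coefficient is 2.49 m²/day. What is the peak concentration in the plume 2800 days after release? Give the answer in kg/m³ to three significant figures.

The peak of an instantaneous 1D plume sits at x = vt; there the Gaussian factor is 1 and C_max = M/(n_e·A·√(4πDt)), where n_e·A is the pore area the mass is dissolved in.
√(4πDt) = √(4π × 2.49 × 2800) = 296.0 m, so C_max = 21.7/(0.44 × 4.08 × 296.0) = 0.0408 kg/m³.

0.0408 kg/m³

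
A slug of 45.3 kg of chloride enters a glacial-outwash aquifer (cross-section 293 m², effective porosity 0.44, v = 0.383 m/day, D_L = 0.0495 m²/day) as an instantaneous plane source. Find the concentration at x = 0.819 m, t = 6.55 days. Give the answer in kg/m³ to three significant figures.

For an instantaneous plane source, C(x,t) = M/(n_e·A·√(4πDt)) · exp(−(x−vt)²/(4Dt)), with n_e·A the pore (flow) area.
Plume center vt = 0.383 × 6.55 = 2.50865 m, so the well at 0.819 m is 1.68965 m upgradient of the peak.
√(4πDt) = 2.018 m, giving peak height M/(n_e·A·√(4πDt)) = 45.3/(0.44 × 293 × 2.018) = 0.1741 kg/m³.
(x−vt)²/(4Dt) = (-1.68965)²/(4 × 0.0495 × 6.55) = 2.201; exp(−2.201) = 0.1107.
C = 0.1741 × 0.1107 = 0.0193 kg/m³.

0.0193 kg/m³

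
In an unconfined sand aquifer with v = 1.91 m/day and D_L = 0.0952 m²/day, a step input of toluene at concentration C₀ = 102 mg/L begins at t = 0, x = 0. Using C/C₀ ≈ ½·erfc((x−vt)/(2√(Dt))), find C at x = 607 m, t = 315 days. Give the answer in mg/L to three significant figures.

25.0 mg/L

For a continuous step input, C/C₀ ≈ ½·erfc((x−vt)/(2√(Dt))).
vt = 1.91 × 315 = 601.65 m and 2√(Dt) = 2√(0.0952 × 315) = 10.95 m.
Argument (x−vt)/(2√(Dt)) = (607 − 601.65)/10.95 = 0.4886; ½·erfc(0.4886) = 0.2448.
C = 102 × 0.2448 = 25.0 mg/L.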